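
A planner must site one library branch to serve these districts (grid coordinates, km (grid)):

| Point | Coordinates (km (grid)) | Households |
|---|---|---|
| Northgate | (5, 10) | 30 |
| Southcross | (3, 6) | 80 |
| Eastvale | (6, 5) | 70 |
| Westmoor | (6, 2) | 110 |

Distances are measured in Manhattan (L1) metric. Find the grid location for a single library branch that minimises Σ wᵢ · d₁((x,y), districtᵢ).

(6, 5)

Manhattan distance separates: Σwᵢ(|x−xᵢ|+|y−yᵢ|) = Σwᵢ|x−xᵢ| + Σwᵢ|y−yᵢ|, so x and y are optimised independently as 1-D weighted medians.
Total weight W = 290; half = 145.
x-coordinate, sorted with cumulative weight:
  x=3 (Southcross, w=80) cum 80
  x=5 (Northgate, w=30) cum 110
  x=6 (Eastvale, w=70) cum 180  ← median
  x=6 (Westmoor, w=110) cum 290
⇒ x* = 6
y-coordinate, sorted with cumulative weight:
  y=2 (Westmoor, w=110) cum 110
  y=5 (Eastvale, w=70) cum 180  ← median
  y=6 (Southcross, w=80) cum 260
  y=10 (Northgate, w=30) cum 290
⇒ y* = 5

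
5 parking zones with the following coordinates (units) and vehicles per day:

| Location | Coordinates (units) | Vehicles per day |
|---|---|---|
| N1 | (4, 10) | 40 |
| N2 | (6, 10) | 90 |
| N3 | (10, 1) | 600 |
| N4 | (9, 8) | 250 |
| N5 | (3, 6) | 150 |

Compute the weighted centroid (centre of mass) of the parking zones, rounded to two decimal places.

The minimiser of Σwᵢ‖p−pᵢ‖² is the weighted centroid p* = (Σwᵢpᵢ)/(Σwᵢ).
Σwᵢ = 1130.
Σwᵢxᵢ = 40·4 + 90·6 + 600·10 + 250·9 + 150·3 = 9400.
Σwᵢyᵢ = 40·10 + 90·10 + 600·1 + 250·8 + 150·6 = 4800.
x* = 9400/1130 = 8.32, y* = 4800/1130 = 4.25.

(8.32, 4.25)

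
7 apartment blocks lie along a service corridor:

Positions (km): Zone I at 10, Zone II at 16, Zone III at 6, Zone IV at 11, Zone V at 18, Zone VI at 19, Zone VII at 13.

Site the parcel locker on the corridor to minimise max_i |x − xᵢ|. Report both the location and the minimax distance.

The 1-center on a line is the midpoint of the two extreme points: leftmost at 6, rightmost at 19.
Optimal location = (6 + 19)/2 = 12.5; maximum distance = (19 − 6)/2 = 6.5.

location 12.5, max distance 6.5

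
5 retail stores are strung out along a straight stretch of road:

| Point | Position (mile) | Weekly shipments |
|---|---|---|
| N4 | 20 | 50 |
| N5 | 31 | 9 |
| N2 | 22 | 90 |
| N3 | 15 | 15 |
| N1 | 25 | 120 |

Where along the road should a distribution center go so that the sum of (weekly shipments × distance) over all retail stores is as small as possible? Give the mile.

x = 22

For a sum of weighted absolute distances on a line, the optimum is the weighted median (not the mean). Total weight W = 284; half-weight = 142.
Sort by position and accumulate weight:
  mile 15 (N3, w=15) → cum 15
  mile 20 (N4, w=50) → cum 65
  mile 22 (N2, w=90) → cum 155  ≥ 142 → median here
  mile 25 (N1, w=120) → cum 275
  mile 31 (N5, w=9) → cum 284
Optimal location: mile 22.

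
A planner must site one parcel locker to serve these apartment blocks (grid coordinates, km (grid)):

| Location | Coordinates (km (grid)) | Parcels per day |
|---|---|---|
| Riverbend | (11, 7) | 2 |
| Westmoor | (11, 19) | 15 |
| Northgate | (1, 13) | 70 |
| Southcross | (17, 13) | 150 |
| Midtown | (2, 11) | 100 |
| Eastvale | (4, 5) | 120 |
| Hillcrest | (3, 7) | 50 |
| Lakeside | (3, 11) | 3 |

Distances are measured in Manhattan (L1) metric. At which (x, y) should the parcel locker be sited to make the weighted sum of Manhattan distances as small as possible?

(4, 11)

Manhattan distance separates: Σwᵢ(|x−xᵢ|+|y−yᵢ|) = Σwᵢ|x−xᵢ| + Σwᵢ|y−yᵢ|, so x and y are optimised independently as 1-D weighted medians.
Total weight W = 510; half = 255.
x-coordinate, sorted with cumulative weight:
  x=1 (Northgate, w=70) cum 70
  x=2 (Midtown, w=100) cum 170
  x=3 (Hillcrest, w=50) cum 220
  x=3 (Lakeside, w=3) cum 223
  x=4 (Eastvale, w=120) cum 343  ← median
  x=11 (Riverbend, w=2) cum 345
  x=11 (Westmoor, w=15) cum 360
  x=17 (Southcross, w=150) cum 510
⇒ x* = 4
y-coordinate, sorted with cumulative weight:
  y=5 (Eastvale, w=120) cum 120
  y=7 (Riverbend, w=2) cum 122
  y=7 (Hillcrest, w=50) cum 172
  y=11 (Midtown, w=100) cum 272  ← median
  y=11 (Lakeside, w=3) cum 275
  y=13 (Northgate, w=70) cum 345
  y=13 (Southcross, w=150) cum 495
  y=19 (Westmoor, w=15) cum 510
⇒ y* = 11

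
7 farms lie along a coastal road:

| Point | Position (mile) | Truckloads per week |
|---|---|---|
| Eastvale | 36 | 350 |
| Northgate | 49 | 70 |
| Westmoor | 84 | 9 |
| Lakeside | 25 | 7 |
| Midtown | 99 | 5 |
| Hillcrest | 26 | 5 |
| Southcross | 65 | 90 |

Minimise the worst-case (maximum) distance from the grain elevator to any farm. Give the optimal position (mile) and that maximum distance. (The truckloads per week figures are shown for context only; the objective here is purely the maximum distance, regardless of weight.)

location 62, max distance 37

The 1-center on a line is the midpoint of the two extreme points: leftmost at 25, rightmost at 99.
Optimal location = (25 + 99)/2 = 62; maximum distance = (99 − 25)/2 = 37.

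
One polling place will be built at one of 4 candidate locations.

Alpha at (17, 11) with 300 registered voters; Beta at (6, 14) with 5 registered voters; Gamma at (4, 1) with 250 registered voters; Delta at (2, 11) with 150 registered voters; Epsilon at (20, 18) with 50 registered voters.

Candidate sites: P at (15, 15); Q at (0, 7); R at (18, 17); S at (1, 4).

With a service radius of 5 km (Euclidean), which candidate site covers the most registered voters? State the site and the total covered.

P, covering 300

Coverage radius r = 5 km; a point is covered iff (Δx)²+(Δy)² ≤ 5² = 25.
  P (15, 15): covers {Alpha} → 300
  Q (0, 7): covers {Delta} → 150
  R (18, 17): covers {Epsilon} → 50
  S (1, 4): covers {Gamma} → 250
Maximum coverage at P: 300 registered voters.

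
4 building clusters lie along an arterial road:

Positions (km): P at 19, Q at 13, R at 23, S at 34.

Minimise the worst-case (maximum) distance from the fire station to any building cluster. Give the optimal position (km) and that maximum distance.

The 1-center on a line is the midpoint of the two extreme points: leftmost at 13, rightmost at 34.
Optimal location = (13 + 34)/2 = 23.5; maximum distance = (34 − 13)/2 = 10.5.

location 23.5, max distance 10.5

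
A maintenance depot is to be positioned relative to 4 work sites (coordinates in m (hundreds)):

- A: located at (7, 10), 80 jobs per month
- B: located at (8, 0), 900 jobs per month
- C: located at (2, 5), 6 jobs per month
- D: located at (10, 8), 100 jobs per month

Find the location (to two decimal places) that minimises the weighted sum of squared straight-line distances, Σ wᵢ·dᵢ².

(8.08, 1.50)

The minimiser of Σwᵢ‖p−pᵢ‖² is the weighted centroid p* = (Σwᵢpᵢ)/(Σwᵢ).
Σwᵢ = 1086.
Σwᵢxᵢ = 80·7 + 900·8 + 6·2 + 100·10 = 8772.
Σwᵢyᵢ = 80·10 + 900·0 + 6·5 + 100·8 = 1630.
x* = 8772/1086 = 8.08, y* = 1630/1086 = 1.50.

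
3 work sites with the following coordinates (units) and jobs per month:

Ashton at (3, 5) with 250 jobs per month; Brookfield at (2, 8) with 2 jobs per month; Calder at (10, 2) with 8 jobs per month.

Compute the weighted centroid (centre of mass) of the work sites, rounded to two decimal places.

The minimiser of Σwᵢ‖p−pᵢ‖² is the weighted centroid p* = (Σwᵢpᵢ)/(Σwᵢ).
Σwᵢ = 260.
Σwᵢxᵢ = 250·3 + 2·2 + 8·10 = 834.
Σwᵢyᵢ = 250·5 + 2·8 + 8·2 = 1282.
x* = 834/260 = 3.21, y* = 1282/260 = 4.93.

(3.21, 4.93)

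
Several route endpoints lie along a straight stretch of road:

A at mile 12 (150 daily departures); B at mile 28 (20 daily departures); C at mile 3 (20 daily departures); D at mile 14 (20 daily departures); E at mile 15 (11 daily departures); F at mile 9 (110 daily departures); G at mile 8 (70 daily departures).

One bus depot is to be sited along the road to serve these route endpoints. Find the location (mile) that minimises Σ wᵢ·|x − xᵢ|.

For a sum of weighted absolute distances on a line, the optimum is the weighted median (not the mean). Total weight W = 401; half-weight = 200.5.
Sort by position and accumulate weight:
  mile 3 (C, w=20) → cum 20
  mile 8 (G, w=70) → cum 90
  mile 9 (F, w=110) → cum 200
  mile 12 (A, w=150) → cum 350  ≥ 200.5 → median here
  mile 14 (D, w=20) → cum 370
  mile 15 (E, w=11) → cum 381
  mile 28 (B, w=20) → cum 401
Optimal location: mile 12.

x = 12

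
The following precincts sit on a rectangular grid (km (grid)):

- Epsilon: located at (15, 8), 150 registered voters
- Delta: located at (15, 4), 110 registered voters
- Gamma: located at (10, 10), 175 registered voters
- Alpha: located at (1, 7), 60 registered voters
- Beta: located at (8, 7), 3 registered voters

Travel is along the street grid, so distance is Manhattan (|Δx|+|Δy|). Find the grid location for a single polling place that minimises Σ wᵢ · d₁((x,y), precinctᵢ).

Manhattan distance separates: Σwᵢ(|x−xᵢ|+|y−yᵢ|) = Σwᵢ|x−xᵢ| + Σwᵢ|y−yᵢ|, so x and y are optimised independently as 1-D weighted medians.
Total weight W = 498; half = 249.
x-coordinate, sorted with cumulative weight:
  x=1 (Alpha, w=60) cum 60
  x=8 (Beta, w=3) cum 63
  x=10 (Gamma, w=175) cum 238
  x=15 (Epsilon, w=150) cum 388  ← median
  x=15 (Delta, w=110) cum 498
⇒ x* = 15
y-coordinate, sorted with cumulative weight:
  y=4 (Delta, w=110) cum 110
  y=7 (Alpha, w=60) cum 170
  y=7 (Beta, w=3) cum 173
  y=8 (Epsilon, w=150) cum 323  ← median
  y=10 (Gamma, w=175) cum 498
⇒ y* = 8

(15, 8)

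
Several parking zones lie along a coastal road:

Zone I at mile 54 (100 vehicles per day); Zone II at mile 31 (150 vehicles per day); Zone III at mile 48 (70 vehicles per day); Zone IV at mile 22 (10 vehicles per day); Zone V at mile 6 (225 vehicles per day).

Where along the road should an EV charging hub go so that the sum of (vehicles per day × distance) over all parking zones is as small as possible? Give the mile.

x = 31

For a sum of weighted absolute distances on a line, the optimum is the weighted median (not the mean). Total weight W = 555; half-weight = 277.5.
Sort by position and accumulate weight:
  mile 6 (Zone V, w=225) → cum 225
  mile 22 (Zone IV, w=10) → cum 235
  mile 31 (Zone II, w=150) → cum 385  ≥ 277.5 → median here
  mile 48 (Zone III, w=70) → cum 455
  mile 54 (Zone I, w=100) → cum 555
Optimal location: mile 31.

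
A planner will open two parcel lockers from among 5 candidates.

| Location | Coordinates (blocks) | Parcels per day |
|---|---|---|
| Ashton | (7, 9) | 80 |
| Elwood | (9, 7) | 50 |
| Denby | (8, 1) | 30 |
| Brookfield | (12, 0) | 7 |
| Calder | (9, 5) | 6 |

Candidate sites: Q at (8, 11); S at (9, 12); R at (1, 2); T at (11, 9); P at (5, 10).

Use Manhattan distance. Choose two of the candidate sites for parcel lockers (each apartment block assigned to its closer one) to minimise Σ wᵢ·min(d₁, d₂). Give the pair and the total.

{Q, T}, total 846

Evaluate every pair (each demand assigned to the nearer of the two):
  {Q, T}: total = 846
  {Q, R}: total = 863
  {R, T}: total = 866
  {T, P}: total = 876
  {Q, S}: total = 937
  {Q, P}: total = 937
  {S, T}: total = 956
  {R, P}: total = 975
  {S, P}: total = 997
  {S, R}: total = 1023
Best pair: {Q, T} with total 846.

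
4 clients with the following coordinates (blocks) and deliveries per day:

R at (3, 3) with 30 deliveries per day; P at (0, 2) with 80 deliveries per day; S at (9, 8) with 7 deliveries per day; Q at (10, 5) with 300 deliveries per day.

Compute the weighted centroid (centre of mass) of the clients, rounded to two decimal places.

The minimiser of Σwᵢ‖p−pᵢ‖² is the weighted centroid p* = (Σwᵢpᵢ)/(Σwᵢ).
Σwᵢ = 417.
Σwᵢxᵢ = 30·3 + 80·0 + 7·9 + 300·10 = 3153.
Σwᵢyᵢ = 30·3 + 80·2 + 7·8 + 300·5 = 1806.
x* = 3153/417 = 7.56, y* = 1806/417 = 4.33.

(7.56, 4.33)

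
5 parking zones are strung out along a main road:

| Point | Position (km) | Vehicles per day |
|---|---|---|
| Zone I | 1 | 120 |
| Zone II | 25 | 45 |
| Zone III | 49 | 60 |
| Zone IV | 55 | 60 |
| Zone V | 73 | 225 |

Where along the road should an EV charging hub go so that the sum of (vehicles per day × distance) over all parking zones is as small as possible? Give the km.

x = 55

For a sum of weighted absolute distances on a line, the optimum is the weighted median (not the mean). Total weight W = 510; half-weight = 255.
Sort by position and accumulate weight:
  km 1 (Zone I, w=120) → cum 120
  km 25 (Zone II, w=45) → cum 165
  km 49 (Zone III, w=60) → cum 225
  km 55 (Zone IV, w=60) → cum 285  ≥ 255 → median here
  km 73 (Zone V, w=225) → cum 510
Optimal location: km 55.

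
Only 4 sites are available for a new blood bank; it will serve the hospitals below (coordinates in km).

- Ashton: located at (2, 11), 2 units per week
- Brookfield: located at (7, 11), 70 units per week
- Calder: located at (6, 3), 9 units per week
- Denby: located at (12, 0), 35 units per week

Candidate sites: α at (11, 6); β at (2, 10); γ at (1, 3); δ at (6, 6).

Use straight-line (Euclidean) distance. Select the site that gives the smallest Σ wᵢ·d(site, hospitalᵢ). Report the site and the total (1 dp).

δ, total 693.7 km

Total weighted distance at each candidate:
  α (11, 6): total = 734.2
  β (2, 10): total = 926.5
  γ (1, 3): total = 1160.2
  δ (6, 6): total = 693.7
Minimum is at δ with total 693.7 km.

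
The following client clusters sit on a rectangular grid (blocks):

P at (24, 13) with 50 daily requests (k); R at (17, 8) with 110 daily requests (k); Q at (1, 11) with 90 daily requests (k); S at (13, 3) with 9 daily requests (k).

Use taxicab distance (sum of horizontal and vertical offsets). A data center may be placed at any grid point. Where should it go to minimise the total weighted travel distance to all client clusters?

(17, 11)

Manhattan distance separates: Σwᵢ(|x−xᵢ|+|y−yᵢ|) = Σwᵢ|x−xᵢ| + Σwᵢ|y−yᵢ|, so x and y are optimised independently as 1-D weighted medians.
Total weight W = 259; half = 129.5.
x-coordinate, sorted with cumulative weight:
  x=1 (Q, w=90) cum 90
  x=13 (S, w=9) cum 99
  x=17 (R, w=110) cum 209  ← median
  x=24 (P, w=50) cum 259
⇒ x* = 17
y-coordinate, sorted with cumulative weight:
  y=3 (S, w=9) cum 9
  y=8 (R, w=110) cum 119
  y=11 (Q, w=90) cum 209  ← median
  y=13 (P, w=50) cum 259
⇒ y* = 11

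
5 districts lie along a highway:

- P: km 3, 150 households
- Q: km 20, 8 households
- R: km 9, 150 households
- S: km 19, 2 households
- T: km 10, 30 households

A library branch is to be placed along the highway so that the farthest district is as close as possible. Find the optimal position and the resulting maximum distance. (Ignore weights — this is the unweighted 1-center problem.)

The 1-center on a line is the midpoint of the two extreme points: leftmost at 3, rightmost at 20.
Optimal location = (3 + 20)/2 = 11.5; maximum distance = (20 − 3)/2 = 8.5.

location 11.5, max distance 8.5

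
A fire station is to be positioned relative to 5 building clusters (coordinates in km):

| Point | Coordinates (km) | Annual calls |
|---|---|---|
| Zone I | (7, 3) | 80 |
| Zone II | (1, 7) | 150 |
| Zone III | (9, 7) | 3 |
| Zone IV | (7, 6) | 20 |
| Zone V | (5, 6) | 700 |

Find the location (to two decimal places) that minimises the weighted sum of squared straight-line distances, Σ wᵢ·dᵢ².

The minimiser of Σwᵢ‖p−pᵢ‖² is the weighted centroid p* = (Σwᵢpᵢ)/(Σwᵢ).
Σwᵢ = 953.
Σwᵢxᵢ = 80·7 + 150·1 + 3·9 + 20·7 + 700·5 = 4377.
Σwᵢyᵢ = 80·3 + 150·7 + 3·7 + 20·6 + 700·6 = 5631.
x* = 4377/953 = 4.59, y* = 5631/953 = 5.91.

(4.59, 5.91)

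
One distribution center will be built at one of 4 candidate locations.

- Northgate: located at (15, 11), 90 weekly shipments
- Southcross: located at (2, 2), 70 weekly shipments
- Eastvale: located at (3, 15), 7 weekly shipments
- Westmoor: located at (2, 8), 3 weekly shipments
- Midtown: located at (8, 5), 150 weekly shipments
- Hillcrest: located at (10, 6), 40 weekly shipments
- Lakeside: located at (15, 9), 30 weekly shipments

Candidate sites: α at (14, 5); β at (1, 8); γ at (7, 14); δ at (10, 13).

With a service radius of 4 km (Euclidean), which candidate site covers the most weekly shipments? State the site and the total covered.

Coverage radius r = 4 km; a point is covered iff (Δx)²+(Δy)² ≤ 4² = 16.
  α (14, 5): covers {none} → 0
  β (1, 8): covers {Westmoor} → 3
  γ (7, 14): covers {none} → 0
  δ (10, 13): covers {none} → 0
Maximum coverage at β: 3 weekly shipments.

β, covering 3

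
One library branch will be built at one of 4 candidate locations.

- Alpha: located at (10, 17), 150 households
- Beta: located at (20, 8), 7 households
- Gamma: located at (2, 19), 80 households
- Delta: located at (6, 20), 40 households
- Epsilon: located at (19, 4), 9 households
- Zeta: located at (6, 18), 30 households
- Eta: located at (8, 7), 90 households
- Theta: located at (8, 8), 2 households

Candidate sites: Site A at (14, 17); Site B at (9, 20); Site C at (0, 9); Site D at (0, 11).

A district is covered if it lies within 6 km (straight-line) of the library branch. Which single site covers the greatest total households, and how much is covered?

Coverage radius r = 6 km; a point is covered iff (Δx)²+(Δy)² ≤ 6² = 36.
  Site A (14, 17): covers {Alpha} → 150
  Site B (9, 20): covers {Alpha, Delta, Zeta} → 220
  Site C (0, 9): covers {none} → 0
  Site D (0, 11): covers {none} → 0
Maximum coverage at Site B: 220 households.

Site B, covering 220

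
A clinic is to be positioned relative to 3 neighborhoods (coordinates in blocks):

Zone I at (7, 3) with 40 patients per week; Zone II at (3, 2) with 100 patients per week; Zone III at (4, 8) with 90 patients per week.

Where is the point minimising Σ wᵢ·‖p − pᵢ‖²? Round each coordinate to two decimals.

(4.09, 4.52)

The minimiser of Σwᵢ‖p−pᵢ‖² is the weighted centroid p* = (Σwᵢpᵢ)/(Σwᵢ).
Σwᵢ = 230.
Σwᵢxᵢ = 40·7 + 100·3 + 90·4 = 940.
Σwᵢyᵢ = 40·3 + 100·2 + 90·8 = 1040.
x* = 940/230 = 4.09, y* = 1040/230 = 4.52.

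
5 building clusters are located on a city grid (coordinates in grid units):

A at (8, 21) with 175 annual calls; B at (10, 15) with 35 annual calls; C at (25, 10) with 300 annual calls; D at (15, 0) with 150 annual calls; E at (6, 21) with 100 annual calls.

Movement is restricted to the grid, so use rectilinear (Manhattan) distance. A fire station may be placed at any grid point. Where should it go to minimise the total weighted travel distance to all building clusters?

Manhattan distance separates: Σwᵢ(|x−xᵢ|+|y−yᵢ|) = Σwᵢ|x−xᵢ| + Σwᵢ|y−yᵢ|, so x and y are optimised independently as 1-D weighted medians.
Total weight W = 760; half = 380.
x-coordinate, sorted with cumulative weight:
  x=6 (E, w=100) cum 100
  x=8 (A, w=175) cum 275
  x=10 (B, w=35) cum 310
  x=15 (D, w=150) cum 460  ← median
  x=25 (C, w=300) cum 760
⇒ x* = 15
y-coordinate, sorted with cumulative weight:
  y=0 (D, w=150) cum 150
  y=10 (C, w=300) cum 450  ← median
  y=15 (B, w=35) cum 485
  y=21 (A, w=175) cum 660
  y=21 (E, w=100) cum 760
⇒ y* = 10

(15, 10)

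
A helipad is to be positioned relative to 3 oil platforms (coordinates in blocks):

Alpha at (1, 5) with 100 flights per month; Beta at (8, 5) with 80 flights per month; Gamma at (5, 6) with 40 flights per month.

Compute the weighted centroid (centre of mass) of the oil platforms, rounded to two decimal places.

(4.27, 5.18)

The minimiser of Σwᵢ‖p−pᵢ‖² is the weighted centroid p* = (Σwᵢpᵢ)/(Σwᵢ).
Σwᵢ = 220.
Σwᵢxᵢ = 100·1 + 80·8 + 40·5 = 940.
Σwᵢyᵢ = 100·5 + 80·5 + 40·6 = 1140.
x* = 940/220 = 4.27, y* = 1140/220 = 5.18.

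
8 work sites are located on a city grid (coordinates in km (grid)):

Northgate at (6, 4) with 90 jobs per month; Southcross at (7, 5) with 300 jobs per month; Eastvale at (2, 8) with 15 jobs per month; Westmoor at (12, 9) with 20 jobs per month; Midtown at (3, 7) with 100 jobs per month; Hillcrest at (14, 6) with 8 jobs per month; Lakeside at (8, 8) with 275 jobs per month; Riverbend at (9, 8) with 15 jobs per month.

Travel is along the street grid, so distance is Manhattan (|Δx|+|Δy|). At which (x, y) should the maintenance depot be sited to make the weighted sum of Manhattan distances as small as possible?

Manhattan distance separates: Σwᵢ(|x−xᵢ|+|y−yᵢ|) = Σwᵢ|x−xᵢ| + Σwᵢ|y−yᵢ|, so x and y are optimised independently as 1-D weighted medians.
Total weight W = 823; half = 411.5.
x-coordinate, sorted with cumulative weight:
  x=2 (Eastvale, w=15) cum 15
  x=3 (Midtown, w=100) cum 115
  x=6 (Northgate, w=90) cum 205
  x=7 (Southcross, w=300) cum 505  ← median
  x=8 (Lakeside, w=275) cum 780
  x=9 (Riverbend, w=15) cum 795
  x=12 (Westmoor, w=20) cum 815
  x=14 (Hillcrest, w=8) cum 823
⇒ x* = 7
y-coordinate, sorted with cumulative weight:
  y=4 (Northgate, w=90) cum 90
  y=5 (Southcross, w=300) cum 390
  y=6 (Hillcrest, w=8) cum 398
  y=7 (Midtown, w=100) cum 498  ← median
  y=8 (Eastvale, w=15) cum 513
  y=8 (Lakeside, w=275) cum 788
  y=8 (Riverbend, w=15) cum 803
  y=9 (Westmoor, w=20) cum 823
⇒ y* = 7

(7, 7)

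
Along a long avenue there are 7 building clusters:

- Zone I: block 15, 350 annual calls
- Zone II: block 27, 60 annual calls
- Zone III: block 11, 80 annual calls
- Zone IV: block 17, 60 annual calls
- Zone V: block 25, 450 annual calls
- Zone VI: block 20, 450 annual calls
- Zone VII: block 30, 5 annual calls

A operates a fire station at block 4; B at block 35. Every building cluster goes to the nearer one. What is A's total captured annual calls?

490

The indifferent point is the midpoint (4+35)/2 = 19.5; building clusters left of it (closer to A at 4) go to A, those right go to B.
  Zone III at 11 (w=80) → A
  Zone I at 15 (w=350) → A
  Zone IV at 17 (w=60) → A
  Zone VI at 20 (w=450) → B
  Zone V at 25 (w=450) → B
  Zone II at 27 (w=60) → B
  Zone VII at 30 (w=5) → B
A captures 490; B captures 965.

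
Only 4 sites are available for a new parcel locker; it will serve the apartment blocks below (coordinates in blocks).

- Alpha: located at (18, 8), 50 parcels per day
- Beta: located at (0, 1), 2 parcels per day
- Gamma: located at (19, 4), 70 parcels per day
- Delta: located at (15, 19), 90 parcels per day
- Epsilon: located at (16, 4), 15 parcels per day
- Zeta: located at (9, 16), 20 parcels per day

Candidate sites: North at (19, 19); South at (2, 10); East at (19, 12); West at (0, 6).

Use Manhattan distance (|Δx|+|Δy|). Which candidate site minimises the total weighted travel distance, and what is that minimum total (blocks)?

East, total 2305 blocks

Total weighted distance at each candidate:
  North (19, 19): total = 2614
  South (2, 10): total = 5072
  East (19, 12): total = 2305
  West (0, 6): total = 5650
Minimum is at East with total 2305 blocks.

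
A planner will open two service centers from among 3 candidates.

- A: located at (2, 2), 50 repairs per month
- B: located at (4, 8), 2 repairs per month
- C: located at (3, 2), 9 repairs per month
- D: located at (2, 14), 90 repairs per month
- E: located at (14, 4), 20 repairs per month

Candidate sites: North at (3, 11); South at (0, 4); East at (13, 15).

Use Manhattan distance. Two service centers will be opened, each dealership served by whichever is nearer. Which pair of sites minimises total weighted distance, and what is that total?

Evaluate every pair (each demand assigned to the nearer of the two):
  {North, South}: total = 893
  {North, East}: total = 1189
  {South, East}: total = 1581
Best pair: {North, South} with total 893.

{North, South}, total 893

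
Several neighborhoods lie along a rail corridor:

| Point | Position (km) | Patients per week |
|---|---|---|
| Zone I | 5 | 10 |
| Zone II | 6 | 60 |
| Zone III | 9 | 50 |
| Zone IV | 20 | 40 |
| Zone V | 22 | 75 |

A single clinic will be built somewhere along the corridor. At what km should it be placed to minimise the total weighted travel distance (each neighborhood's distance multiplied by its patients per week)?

For a sum of weighted absolute distances on a line, the optimum is the weighted median (not the mean). Total weight W = 235; half-weight = 117.5.
Sort by position and accumulate weight:
  km 5 (Zone I, w=10) → cum 10
  km 6 (Zone II, w=60) → cum 70
  km 9 (Zone III, w=50) → cum 120  ≥ 117.5 → median here
  km 20 (Zone IV, w=40) → cum 160
  km 22 (Zone V, w=75) → cum 235
Optimal location: km 9.

x = 9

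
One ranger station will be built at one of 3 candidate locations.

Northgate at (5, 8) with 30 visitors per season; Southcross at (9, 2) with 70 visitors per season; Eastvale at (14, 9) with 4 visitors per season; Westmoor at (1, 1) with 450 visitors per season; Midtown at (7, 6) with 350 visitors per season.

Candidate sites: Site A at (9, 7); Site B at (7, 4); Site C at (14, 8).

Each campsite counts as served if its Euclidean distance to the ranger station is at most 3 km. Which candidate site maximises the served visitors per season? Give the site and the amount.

Site B, covering 420

Coverage radius r = 3 km; a point is covered iff (Δx)²+(Δy)² ≤ 3² = 9.
  Site A (9, 7): covers {Midtown} → 350
  Site B (7, 4): covers {Southcross, Midtown} → 420
  Site C (14, 8): covers {Eastvale} → 4
Maximum coverage at Site B: 420 visitors per season.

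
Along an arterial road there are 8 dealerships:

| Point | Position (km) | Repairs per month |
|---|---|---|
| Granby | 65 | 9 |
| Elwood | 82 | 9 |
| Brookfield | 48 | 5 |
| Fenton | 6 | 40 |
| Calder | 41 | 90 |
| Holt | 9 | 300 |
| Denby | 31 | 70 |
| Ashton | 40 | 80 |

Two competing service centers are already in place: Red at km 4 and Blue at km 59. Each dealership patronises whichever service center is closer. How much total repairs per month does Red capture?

410

The indifferent point is the midpoint (4+59)/2 = 31.5; dealerships left of it (closer to Red at 4) go to Red, those right go to Blue.
  Fenton at 6 (w=40) → Red
  Holt at 9 (w=300) → Red
  Denby at 31 (w=70) → Red
  Ashton at 40 (w=80) → Blue
  Calder at 41 (w=90) → Blue
  Brookfield at 48 (w=5) → Blue
  Granby at 65 (w=9) → Blue
  Elwood at 82 (w=9) → Blue
Red captures 410; Blue captures 193.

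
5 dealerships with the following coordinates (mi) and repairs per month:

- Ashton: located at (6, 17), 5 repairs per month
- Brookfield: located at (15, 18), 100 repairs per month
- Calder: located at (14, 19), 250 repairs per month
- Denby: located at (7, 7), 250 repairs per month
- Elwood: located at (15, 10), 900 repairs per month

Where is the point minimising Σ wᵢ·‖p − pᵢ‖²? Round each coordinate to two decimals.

(13.48, 11.55)

The minimiser of Σwᵢ‖p−pᵢ‖² is the weighted centroid p* = (Σwᵢpᵢ)/(Σwᵢ).
Σwᵢ = 1505.
Σwᵢxᵢ = 5·6 + 100·15 + 250·14 + 250·7 + 900·15 = 20280.
Σwᵢyᵢ = 5·17 + 100·18 + 250·19 + 250·7 + 900·10 = 17385.
x* = 20280/1505 = 13.48, y* = 17385/1505 = 11.55.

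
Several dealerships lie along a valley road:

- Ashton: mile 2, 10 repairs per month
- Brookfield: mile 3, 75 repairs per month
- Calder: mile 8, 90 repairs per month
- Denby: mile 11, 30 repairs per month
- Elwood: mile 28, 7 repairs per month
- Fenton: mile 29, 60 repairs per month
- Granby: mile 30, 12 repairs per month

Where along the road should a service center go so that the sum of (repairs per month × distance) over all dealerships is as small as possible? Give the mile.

For a sum of weighted absolute distances on a line, the optimum is the weighted median (not the mean). Total weight W = 284; half-weight = 142.
Sort by position and accumulate weight:
  mile 2 (Ashton, w=10) → cum 10
  mile 3 (Brookfield, w=75) → cum 85
  mile 8 (Calder, w=90) → cum 175  ≥ 142 → median here
  mile 11 (Denby, w=30) → cum 205
  mile 28 (Elwood, w=7) → cum 212
  mile 29 (Fenton, w=60) → cum 272
  mile 30 (Granby, w=12) → cum 284
Optimal location: mile 8.

x = 8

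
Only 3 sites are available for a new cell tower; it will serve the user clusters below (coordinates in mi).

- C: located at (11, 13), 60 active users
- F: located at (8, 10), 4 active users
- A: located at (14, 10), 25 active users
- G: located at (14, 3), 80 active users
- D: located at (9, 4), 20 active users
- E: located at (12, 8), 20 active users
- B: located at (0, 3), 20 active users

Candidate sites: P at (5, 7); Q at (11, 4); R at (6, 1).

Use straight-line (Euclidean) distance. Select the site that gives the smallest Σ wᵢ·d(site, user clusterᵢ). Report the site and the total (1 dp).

Total weighted distance at each candidate:
  P (5, 7): total = 1920.7
  Q (11, 4): total = 1330.9
  R (6, 1): total = 2173.3
Minimum is at Q with total 1330.9 mi.

Q, total 1330.9 mi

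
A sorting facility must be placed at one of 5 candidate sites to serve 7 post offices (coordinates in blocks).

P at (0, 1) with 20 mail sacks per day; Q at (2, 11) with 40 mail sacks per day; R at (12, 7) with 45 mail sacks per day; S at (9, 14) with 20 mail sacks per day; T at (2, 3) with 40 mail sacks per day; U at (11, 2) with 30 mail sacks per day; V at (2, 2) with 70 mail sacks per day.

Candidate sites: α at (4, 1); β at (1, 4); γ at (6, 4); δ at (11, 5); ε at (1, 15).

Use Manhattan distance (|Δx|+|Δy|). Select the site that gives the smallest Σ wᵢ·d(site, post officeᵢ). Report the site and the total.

β, total 2040 blocks

Total weighted distance at each candidate:
  α (4, 1): total = 2160
  β (1, 4): total = 2040
  γ (6, 4): total = 2115
  δ (11, 5): total = 2625
  ε (1, 15): total = 3725
Minimum is at β with total 2040 blocks.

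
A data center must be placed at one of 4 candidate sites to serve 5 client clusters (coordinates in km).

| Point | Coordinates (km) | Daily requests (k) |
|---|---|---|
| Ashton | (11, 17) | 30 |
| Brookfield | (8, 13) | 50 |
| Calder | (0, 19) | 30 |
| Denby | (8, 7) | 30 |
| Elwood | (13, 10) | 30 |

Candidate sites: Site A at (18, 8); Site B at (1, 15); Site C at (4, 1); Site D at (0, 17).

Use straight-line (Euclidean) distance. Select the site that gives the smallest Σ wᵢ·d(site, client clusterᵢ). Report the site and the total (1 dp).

Site B, total 1502.5 km

Total weighted distance at each candidate:
  Site A (18, 8): total = 1997.0
  Site B (1, 15): total = 1502.5
  Site C (4, 1): total = 2307.7
  Site D (0, 17): total = 1664.3
Minimum is at Site B with total 1502.5 km.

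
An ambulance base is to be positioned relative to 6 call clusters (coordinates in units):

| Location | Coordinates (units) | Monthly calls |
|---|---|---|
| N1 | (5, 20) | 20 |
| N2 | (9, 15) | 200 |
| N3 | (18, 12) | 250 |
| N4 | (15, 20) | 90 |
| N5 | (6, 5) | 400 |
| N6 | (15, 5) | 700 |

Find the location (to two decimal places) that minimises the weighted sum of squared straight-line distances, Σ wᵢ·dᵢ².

(12.44, 8.25)

The minimiser of Σwᵢ‖p−pᵢ‖² is the weighted centroid p* = (Σwᵢpᵢ)/(Σwᵢ).
Σwᵢ = 1660.
Σwᵢxᵢ = 20·5 + 200·9 + 250·18 + 90·15 + 400·6 + 700·15 = 20650.
Σwᵢyᵢ = 20·20 + 200·15 + 250·12 + 90·20 + 400·5 + 700·5 = 13700.
x* = 20650/1660 = 12.44, y* = 13700/1660 = 8.25.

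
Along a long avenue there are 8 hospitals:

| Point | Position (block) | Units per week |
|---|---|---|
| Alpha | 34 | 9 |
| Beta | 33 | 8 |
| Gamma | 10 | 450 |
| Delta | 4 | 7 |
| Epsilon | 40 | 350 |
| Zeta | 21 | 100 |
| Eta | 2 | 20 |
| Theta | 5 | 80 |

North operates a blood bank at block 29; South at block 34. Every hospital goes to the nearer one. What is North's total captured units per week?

657

The indifferent point is the midpoint (29+34)/2 = 31.5; hospitals left of it (closer to North at 29) go to North, those right go to South.
  Eta at 2 (w=20) → North
  Delta at 4 (w=7) → North
  Theta at 5 (w=80) → North
  Gamma at 10 (w=450) → North
  Zeta at 21 (w=100) → North
  Beta at 33 (w=8) → South
  Alpha at 34 (w=9) → South
  Epsilon at 40 (w=350) → South
North captures 657; South captures 367.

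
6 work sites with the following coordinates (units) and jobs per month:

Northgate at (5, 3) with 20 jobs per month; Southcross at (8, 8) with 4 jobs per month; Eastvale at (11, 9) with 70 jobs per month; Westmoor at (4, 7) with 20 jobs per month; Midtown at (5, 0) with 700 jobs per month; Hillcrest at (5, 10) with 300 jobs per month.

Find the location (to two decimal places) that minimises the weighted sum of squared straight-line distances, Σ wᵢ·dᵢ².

The minimiser of Σwᵢ‖p−pᵢ‖² is the weighted centroid p* = (Σwᵢpᵢ)/(Σwᵢ).
Σwᵢ = 1114.
Σwᵢxᵢ = 20·5 + 4·8 + 70·11 + 20·4 + 700·5 + 300·5 = 5982.
Σwᵢyᵢ = 20·3 + 4·8 + 70·9 + 20·7 + 700·0 + 300·10 = 3862.
x* = 5982/1114 = 5.37, y* = 3862/1114 = 3.47.

(5.37, 3.47)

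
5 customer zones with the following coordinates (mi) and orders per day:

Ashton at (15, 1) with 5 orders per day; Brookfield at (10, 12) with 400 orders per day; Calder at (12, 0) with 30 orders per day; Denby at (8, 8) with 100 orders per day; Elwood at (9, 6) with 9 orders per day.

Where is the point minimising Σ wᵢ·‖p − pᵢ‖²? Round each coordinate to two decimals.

The minimiser of Σwᵢ‖p−pᵢ‖² is the weighted centroid p* = (Σwᵢpᵢ)/(Σwᵢ).
Σwᵢ = 544.
Σwᵢxᵢ = 5·15 + 400·10 + 30·12 + 100·8 + 9·9 = 5316.
Σwᵢyᵢ = 5·1 + 400·12 + 30·0 + 100·8 + 9·6 = 5659.
x* = 5316/544 = 9.77, y* = 5659/544 = 10.40.

(9.77, 10.40)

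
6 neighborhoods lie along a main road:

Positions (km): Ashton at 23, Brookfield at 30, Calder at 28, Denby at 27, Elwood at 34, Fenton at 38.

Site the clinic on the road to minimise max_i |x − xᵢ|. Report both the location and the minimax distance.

The 1-center on a line is the midpoint of the two extreme points: leftmost at 23, rightmost at 38.
Optimal location = (23 + 38)/2 = 30.5; maximum distance = (38 − 23)/2 = 7.5.

location 30.5, max distance 7.5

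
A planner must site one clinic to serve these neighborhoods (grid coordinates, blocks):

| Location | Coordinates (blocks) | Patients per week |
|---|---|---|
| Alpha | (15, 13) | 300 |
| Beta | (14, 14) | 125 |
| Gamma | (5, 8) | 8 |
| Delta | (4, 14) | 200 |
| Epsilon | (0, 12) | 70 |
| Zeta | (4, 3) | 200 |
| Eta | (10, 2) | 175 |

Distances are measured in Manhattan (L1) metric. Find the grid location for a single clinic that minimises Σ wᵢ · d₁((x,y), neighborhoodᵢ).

Manhattan distance separates: Σwᵢ(|x−xᵢ|+|y−yᵢ|) = Σwᵢ|x−xᵢ| + Σwᵢ|y−yᵢ|, so x and y are optimised independently as 1-D weighted medians.
Total weight W = 1078; half = 539.
x-coordinate, sorted with cumulative weight:
  x=0 (Epsilon, w=70) cum 70
  x=4 (Delta, w=200) cum 270
  x=4 (Zeta, w=200) cum 470
  x=5 (Gamma, w=8) cum 478
  x=10 (Eta, w=175) cum 653  ← median
  x=14 (Beta, w=125) cum 778
  x=15 (Alpha, w=300) cum 1078
⇒ x* = 10
y-coordinate, sorted with cumulative weight:
  y=2 (Eta, w=175) cum 175
  y=3 (Zeta, w=200) cum 375
  y=8 (Gamma, w=8) cum 383
  y=12 (Epsilon, w=70) cum 453
  y=13 (Alpha, w=300) cum 753  ← median
  y=14 (Beta, w=125) cum 878
  y=14 (Delta, w=200) cum 1078
⇒ y* = 13

(10, 13)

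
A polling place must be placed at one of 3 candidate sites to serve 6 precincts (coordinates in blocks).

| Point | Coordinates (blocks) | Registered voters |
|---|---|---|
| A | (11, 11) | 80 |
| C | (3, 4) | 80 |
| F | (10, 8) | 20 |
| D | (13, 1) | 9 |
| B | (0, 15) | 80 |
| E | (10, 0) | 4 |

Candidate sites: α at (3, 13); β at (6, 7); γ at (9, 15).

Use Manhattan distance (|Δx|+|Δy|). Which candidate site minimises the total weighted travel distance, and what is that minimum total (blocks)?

α, total 2438 blocks

Total weighted distance at each candidate:
  α (3, 13): total = 2438
  β (6, 7): total = 2581
  γ (9, 15): total = 2946
Minimum is at α with total 2438 blocks.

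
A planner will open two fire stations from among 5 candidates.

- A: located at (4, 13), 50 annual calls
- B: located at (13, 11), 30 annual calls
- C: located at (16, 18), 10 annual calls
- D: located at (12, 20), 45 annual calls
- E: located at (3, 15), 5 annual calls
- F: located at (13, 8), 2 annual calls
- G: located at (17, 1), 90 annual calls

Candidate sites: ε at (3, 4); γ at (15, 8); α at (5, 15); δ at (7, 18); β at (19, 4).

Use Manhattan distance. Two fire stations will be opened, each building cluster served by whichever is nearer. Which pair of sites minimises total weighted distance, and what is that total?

{α, β}, total 1670

Evaluate every pair (each demand assigned to the nearer of the two):
  {α, β}: total = 1670
  {δ, β}: total = 1700
  {γ, α}: total = 1774
  {γ, δ}: total = 1804
  {γ, β}: total = 2284
  {ε, γ}: total = 2304
  {ε, β}: total = 2620
  {ε, α}: total = 2758
  {ε, δ}: total = 2788
  {α, δ}: total = 3295
Best pair: {α, β} with total 1670.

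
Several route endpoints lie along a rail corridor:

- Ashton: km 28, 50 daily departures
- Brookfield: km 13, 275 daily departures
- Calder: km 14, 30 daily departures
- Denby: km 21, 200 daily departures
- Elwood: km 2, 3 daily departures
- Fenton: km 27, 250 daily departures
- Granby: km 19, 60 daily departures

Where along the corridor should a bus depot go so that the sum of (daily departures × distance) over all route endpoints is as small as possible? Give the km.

For a sum of weighted absolute distances on a line, the optimum is the weighted median (not the mean). Total weight W = 868; half-weight = 434.
Sort by position and accumulate weight:
  km 2 (Elwood, w=3) → cum 3
  km 13 (Brookfield, w=275) → cum 278
  km 14 (Calder, w=30) → cum 308
  km 19 (Granby, w=60) → cum 368
  km 21 (Denby, w=200) → cum 568  ≥ 434 → median here
  km 27 (Fenton, w=250) → cum 818
  km 28 (Ashton, w=50) → cum 868
Optimal location: km 21.

x = 21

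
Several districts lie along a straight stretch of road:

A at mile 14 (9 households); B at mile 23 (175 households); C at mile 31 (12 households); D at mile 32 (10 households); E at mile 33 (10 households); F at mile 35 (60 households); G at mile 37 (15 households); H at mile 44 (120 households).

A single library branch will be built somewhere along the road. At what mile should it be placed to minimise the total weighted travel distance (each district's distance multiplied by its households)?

x = 32

For a sum of weighted absolute distances on a line, the optimum is the weighted median (not the mean). Total weight W = 411; half-weight = 205.5.
Sort by position and accumulate weight:
  mile 14 (A, w=9) → cum 9
  mile 23 (B, w=175) → cum 184
  mile 31 (C, w=12) → cum 196
  mile 32 (D, w=10) → cum 206  ≥ 205.5 → median here
  mile 33 (E, w=10) → cum 216
  mile 35 (F, w=60) → cum 276
  mile 37 (G, w=15) → cum 291
  mile 44 (H, w=120) → cum 411
Optimal location: mile 32.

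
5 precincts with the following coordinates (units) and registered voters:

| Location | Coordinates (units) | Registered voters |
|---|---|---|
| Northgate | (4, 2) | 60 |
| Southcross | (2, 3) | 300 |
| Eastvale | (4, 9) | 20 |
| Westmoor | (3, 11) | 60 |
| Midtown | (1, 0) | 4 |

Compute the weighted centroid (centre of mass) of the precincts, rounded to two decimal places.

The minimiser of Σwᵢ‖p−pᵢ‖² is the weighted centroid p* = (Σwᵢpᵢ)/(Σwᵢ).
Σwᵢ = 444.
Σwᵢxᵢ = 60·4 + 300·2 + 20·4 + 60·3 + 4·1 = 1104.
Σwᵢyᵢ = 60·2 + 300·3 + 20·9 + 60·11 + 4·0 = 1860.
x* = 1104/444 = 2.49, y* = 1860/444 = 4.19.

(2.49, 4.19)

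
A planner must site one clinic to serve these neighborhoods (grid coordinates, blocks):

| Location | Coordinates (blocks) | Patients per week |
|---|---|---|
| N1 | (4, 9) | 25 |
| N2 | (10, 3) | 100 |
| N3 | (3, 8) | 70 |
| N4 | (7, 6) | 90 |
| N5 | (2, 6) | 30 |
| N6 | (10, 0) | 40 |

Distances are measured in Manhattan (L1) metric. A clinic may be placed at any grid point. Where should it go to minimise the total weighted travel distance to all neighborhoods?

Manhattan distance separates: Σwᵢ(|x−xᵢ|+|y−yᵢ|) = Σwᵢ|x−xᵢ| + Σwᵢ|y−yᵢ|, so x and y are optimised independently as 1-D weighted medians.
Total weight W = 355; half = 177.5.
x-coordinate, sorted with cumulative weight:
  x=2 (N5, w=30) cum 30
  x=3 (N3, w=70) cum 100
  x=4 (N1, w=25) cum 125
  x=7 (N4, w=90) cum 215  ← median
  x=10 (N2, w=100) cum 315
  x=10 (N6, w=40) cum 355
⇒ x* = 7
y-coordinate, sorted with cumulative weight:
  y=0 (N6, w=40) cum 40
  y=3 (N2, w=100) cum 140
  y=6 (N4, w=90) cum 230  ← median
  y=6 (N5, w=30) cum 260
  y=8 (N3, w=70) cum 330
  y=9 (N1, w=25) cum 355
⇒ y* = 6

(7, 6)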